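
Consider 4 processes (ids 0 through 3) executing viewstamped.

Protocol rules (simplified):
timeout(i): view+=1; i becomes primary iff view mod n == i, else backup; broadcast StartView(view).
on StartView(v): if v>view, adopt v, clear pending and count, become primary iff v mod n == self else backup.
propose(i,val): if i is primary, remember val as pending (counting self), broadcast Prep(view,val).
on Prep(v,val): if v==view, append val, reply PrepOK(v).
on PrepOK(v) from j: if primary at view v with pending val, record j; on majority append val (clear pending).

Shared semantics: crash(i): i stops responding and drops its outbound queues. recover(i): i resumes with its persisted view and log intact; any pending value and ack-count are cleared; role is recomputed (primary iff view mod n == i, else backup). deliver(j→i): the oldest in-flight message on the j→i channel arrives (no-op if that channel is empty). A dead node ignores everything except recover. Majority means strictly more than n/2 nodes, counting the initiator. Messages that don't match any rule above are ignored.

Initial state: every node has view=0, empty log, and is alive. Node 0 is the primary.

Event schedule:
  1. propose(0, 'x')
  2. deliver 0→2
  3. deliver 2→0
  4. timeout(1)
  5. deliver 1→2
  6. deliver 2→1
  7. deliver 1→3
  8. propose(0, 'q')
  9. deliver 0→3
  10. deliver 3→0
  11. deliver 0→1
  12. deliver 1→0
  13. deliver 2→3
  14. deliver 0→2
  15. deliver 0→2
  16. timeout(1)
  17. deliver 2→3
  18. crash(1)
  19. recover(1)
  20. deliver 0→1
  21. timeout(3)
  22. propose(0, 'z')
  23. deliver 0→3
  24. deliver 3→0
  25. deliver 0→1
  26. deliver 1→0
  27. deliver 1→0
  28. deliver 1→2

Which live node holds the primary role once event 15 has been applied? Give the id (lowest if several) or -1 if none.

1

after 1 — propose(0,'x'): ·
after 2 — deliver 0→2: n2:back/v0/[x]
after 3 — deliver 2→0: ·
after 4 — timeout(1): n1:prim/v1/[-]
after 5 — deliver 1→2: n2:back/v1/[x]
after 6 — deliver 2→1: ·
after 7 — deliver 1→3: n3:back/v1/[-]
after 8 — propose(0,'q'): ·
after 9 — deliver 0→3: ·
after 10 — deliver 3→0: ·
after 11 — deliver 0→1: ·
after 12 — deliver 1→0: n0:back/v1/[-]
after 13 — deliver 2→3: ·
after 14 — deliver 0→2: ·
after 15 — deliver 0→2: ·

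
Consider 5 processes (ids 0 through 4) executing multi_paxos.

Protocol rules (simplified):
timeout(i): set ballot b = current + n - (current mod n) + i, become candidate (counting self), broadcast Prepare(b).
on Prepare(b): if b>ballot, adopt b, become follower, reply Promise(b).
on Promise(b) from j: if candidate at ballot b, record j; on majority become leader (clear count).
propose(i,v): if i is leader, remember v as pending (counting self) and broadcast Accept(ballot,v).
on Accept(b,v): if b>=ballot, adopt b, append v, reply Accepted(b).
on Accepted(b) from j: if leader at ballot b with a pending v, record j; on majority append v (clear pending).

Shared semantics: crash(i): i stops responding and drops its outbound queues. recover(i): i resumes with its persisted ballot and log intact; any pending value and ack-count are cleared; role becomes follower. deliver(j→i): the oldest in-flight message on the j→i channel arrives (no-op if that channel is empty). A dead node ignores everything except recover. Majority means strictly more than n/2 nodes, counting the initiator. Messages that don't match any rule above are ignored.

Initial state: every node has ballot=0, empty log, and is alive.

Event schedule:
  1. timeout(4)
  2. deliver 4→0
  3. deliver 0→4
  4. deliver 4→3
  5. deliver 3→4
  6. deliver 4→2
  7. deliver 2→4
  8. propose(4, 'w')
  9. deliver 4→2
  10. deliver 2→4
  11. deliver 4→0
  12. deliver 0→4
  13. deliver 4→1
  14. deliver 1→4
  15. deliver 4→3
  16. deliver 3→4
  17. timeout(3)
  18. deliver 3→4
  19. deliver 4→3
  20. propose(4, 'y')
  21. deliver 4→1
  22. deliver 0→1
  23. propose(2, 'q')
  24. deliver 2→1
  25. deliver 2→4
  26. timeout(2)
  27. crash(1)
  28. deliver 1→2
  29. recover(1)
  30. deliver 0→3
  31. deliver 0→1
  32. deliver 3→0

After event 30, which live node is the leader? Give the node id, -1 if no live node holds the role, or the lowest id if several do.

[1] timeout(4) → N4(cand b9 [-])
[2] deliver 4→0 → N0(foll b9 [-])
[3] deliver 0→4 → ∅
[4] deliver 4→3 → N3(foll b9 [-])
[5] deliver 3→4 → N4(lead b9 [-])
[6] deliver 4→2 → N2(foll b9 [-])
[7] deliver 2→4 → ∅
[8] propose(4,'w') → ∅
[9] deliver 4→2 → N2(foll b9 [w])
[10] deliver 2→4 → ∅
[11] deliver 4→0 → N0(foll b9 [w])
[12] deliver 0→4 → N4(lead b9 [w])
[13] deliver 4→1 → N1(foll b9 [-])
[14] deliver 1→4 → ∅
[15] deliver 4→3 → N3(foll b9 [w])
[16] deliver 3→4 → ∅
[17] timeout(3) → N3(cand b13 [w])
[18] deliver 3→4 → N4(foll b13 [w])
[19] deliver 4→3 → ∅
[20] propose(4,'y') → ∅
[21] deliver 4→1 → N1(foll b9 [w])
[22] deliver 0→1 → ∅
[23] propose(2,'q') → ∅
[24] deliver 2→1 → ∅
[25] deliver 2→4 → ∅
[26] timeout(2) → N2(cand b12 [w])
[27] crash(1) → N1(✗foll b9 [w])
[28] deliver 1→2 → ∅
[29] recover(1) → N1(foll b9 [w])
[30] deliver 0→3 → ∅

-1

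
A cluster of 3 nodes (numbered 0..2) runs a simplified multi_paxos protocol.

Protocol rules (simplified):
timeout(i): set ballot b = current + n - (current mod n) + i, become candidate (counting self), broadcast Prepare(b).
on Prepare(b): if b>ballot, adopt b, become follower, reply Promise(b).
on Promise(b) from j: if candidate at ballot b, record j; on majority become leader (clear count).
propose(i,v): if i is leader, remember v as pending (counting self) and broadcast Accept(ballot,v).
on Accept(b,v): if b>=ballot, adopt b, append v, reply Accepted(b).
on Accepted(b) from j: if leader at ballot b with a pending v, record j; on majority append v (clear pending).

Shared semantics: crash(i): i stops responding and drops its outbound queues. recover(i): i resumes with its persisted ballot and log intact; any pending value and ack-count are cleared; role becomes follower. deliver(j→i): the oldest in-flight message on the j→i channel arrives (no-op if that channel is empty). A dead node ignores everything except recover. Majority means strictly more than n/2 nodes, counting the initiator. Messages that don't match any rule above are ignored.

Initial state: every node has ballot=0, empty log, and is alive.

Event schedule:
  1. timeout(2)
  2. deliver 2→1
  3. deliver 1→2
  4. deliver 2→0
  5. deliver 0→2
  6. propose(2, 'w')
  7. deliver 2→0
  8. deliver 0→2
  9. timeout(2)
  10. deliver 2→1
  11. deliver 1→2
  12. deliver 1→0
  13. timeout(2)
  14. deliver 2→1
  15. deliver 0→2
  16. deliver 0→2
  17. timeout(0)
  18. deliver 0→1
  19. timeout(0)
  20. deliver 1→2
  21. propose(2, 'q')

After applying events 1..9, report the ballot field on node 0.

step 1 timeout(2): 2={cand,b=5,log=-}
step 2 deliver 2→1: 1={foll,b=5,log=-}
step 3 deliver 1→2: 2={lead,b=5,log=-}
step 4 deliver 2→0: 0={foll,b=5,log=-}
step 5 deliver 0→2: —
step 6 propose(2,'w'): —
step 7 deliver 2→0: 0={foll,b=5,log=w}
step 8 deliver 0→2: 2={lead,b=5,log=w}
step 9 timeout(2): 2={cand,b=8,log=w}

5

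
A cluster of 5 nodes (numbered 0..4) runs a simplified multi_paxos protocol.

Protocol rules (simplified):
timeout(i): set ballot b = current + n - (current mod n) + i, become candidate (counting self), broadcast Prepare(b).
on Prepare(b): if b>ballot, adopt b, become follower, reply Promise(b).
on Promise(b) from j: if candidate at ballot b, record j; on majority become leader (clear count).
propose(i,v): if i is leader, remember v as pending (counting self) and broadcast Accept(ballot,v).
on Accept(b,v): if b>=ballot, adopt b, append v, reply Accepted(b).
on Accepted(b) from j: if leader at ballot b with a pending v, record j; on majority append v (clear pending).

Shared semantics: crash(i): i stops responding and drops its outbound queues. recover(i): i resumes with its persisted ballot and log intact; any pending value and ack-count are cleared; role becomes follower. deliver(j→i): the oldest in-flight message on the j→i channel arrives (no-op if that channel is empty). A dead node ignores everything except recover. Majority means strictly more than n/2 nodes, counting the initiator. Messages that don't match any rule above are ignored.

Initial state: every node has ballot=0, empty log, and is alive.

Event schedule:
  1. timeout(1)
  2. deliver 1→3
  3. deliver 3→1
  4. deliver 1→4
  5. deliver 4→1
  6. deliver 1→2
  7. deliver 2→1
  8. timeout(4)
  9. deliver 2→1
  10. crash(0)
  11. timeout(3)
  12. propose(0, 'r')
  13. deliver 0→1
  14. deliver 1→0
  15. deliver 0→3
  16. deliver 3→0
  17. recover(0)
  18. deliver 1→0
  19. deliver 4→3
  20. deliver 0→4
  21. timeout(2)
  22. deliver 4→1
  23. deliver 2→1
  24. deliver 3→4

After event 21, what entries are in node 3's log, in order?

empty

[1] timeout(1) → N1(cand b6 [-])
[2] deliver 1→3 → N3(foll b6 [-])
[3] deliver 3→1 → ∅
[4] deliver 1→4 → N4(foll b6 [-])
[5] deliver 4→1 → N1(lead b6 [-])
[6] deliver 1→2 → N2(foll b6 [-])
[7] deliver 2→1 → ∅
[8] timeout(4) → N4(cand b14 [-])
[9] deliver 2→1 → ∅
[10] crash(0) → N0(✗foll b0 [-])
[11] timeout(3) → N3(cand b13 [-])
[12] propose(0,'r') → ∅
[13] deliver 0→1 → ∅
[14] deliver 1→0 → ∅
[15] deliver 0→3 → ∅
[16] deliver 3→0 → ∅
[17] recover(0) → N0(foll b0 [-])
[18] deliver 1→0 → N0(foll b6 [-])
[19] deliver 4→3 → N3(foll b14 [-])
[20] deliver 0→4 → ∅
[21] timeout(2) → N2(cand b12 [-])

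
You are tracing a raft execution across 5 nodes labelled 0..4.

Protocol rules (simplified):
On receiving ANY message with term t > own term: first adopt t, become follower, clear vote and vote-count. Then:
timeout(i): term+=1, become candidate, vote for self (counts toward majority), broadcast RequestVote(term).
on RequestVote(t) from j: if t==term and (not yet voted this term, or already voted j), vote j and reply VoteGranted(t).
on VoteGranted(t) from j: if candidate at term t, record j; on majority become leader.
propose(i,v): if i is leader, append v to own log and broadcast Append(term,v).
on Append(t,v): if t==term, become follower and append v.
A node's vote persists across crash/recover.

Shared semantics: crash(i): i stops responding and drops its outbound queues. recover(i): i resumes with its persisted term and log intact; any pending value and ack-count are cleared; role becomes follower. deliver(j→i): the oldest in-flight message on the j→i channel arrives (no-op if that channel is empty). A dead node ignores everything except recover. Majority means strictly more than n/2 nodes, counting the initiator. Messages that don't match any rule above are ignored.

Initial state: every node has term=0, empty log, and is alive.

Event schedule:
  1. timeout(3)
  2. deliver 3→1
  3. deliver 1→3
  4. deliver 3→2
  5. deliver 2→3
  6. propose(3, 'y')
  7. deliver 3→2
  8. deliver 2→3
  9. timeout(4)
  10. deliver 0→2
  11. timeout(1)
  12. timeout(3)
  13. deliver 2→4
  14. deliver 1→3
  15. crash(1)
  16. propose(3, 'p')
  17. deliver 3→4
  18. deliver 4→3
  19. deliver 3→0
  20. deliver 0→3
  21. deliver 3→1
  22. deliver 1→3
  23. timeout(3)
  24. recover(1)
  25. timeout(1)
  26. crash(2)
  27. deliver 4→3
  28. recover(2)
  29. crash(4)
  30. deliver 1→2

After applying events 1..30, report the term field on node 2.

[1] timeout(3) → N3(cand t1 [-])
[2] deliver 3→1 → N1(foll t1 [-])
[3] deliver 1→3 → ∅
[4] deliver 3→2 → N2(foll t1 [-])
[5] deliver 2→3 → N3(lead t1 [-])
[6] propose(3,'y') → N3(lead t1 [y])
[7] deliver 3→2 → N2(foll t1 [y])
[8] deliver 2→3 → ∅
[9] timeout(4) → N4(cand t1 [-])
[10] deliver 0→2 → ∅
[11] timeout(1) → N1(cand t2 [-])
[12] timeout(3) → N3(cand t2 [y])
[13] deliver 2→4 → ∅
[14] deliver 1→3 → ∅
[15] crash(1) → N1(✗cand t2 [-])
[16] propose(3,'p') → ∅
[17] deliver 3→4 → ∅
[18] deliver 4→3 → ∅
[19] deliver 3→0 → N0(foll t1 [-])
[20] deliver 0→3 → ∅
[21] deliver 3→1 → ∅
[22] deliver 1→3 → ∅
[23] timeout(3) → N3(cand t3 [y])
[24] recover(1) → N1(foll t2 [-])
[25] timeout(1) → N1(cand t3 [-])
[26] crash(2) → N2(✗foll t1 [y])
[27] deliver 4→3 → ∅
[28] recover(2) → N2(foll t1 [y])
[29] crash(4) → N4(✗cand t1 [-])
[30] deliver 1→2 → N2(foll t3 [y])

3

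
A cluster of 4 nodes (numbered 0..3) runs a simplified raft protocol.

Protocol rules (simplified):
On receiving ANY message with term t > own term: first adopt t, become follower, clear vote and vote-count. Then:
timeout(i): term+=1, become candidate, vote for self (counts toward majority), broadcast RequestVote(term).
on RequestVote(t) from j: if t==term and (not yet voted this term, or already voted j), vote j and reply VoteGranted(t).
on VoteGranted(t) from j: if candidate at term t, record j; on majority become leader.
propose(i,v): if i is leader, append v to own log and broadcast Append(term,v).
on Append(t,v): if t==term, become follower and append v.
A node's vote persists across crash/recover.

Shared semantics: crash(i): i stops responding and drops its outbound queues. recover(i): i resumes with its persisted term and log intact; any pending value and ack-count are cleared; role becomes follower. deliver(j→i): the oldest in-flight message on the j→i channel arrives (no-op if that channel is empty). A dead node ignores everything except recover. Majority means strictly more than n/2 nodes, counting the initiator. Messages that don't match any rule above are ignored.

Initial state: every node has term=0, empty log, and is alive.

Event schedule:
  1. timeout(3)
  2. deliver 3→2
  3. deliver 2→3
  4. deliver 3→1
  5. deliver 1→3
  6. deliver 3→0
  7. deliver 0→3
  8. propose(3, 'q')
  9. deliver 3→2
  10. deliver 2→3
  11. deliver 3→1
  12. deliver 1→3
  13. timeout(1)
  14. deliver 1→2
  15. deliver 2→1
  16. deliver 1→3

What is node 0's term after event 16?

1

after 1 — timeout(3): n3:cand/t1/[-]
after 2 — deliver 3→2: n2:foll/t1/[-]
after 3 — deliver 2→3: ·
after 4 — deliver 3→1: n1:foll/t1/[-]
after 5 — deliver 1→3: n3:lead/t1/[-]
after 6 — deliver 3→0: n0:foll/t1/[-]
after 7 — deliver 0→3: ·
after 8 — propose(3,'q'): n3:lead/t1/[q]
after 9 — deliver 3→2: n2:foll/t1/[q]
after 10 — deliver 2→3: ·
after 11 — deliver 3→1: n1:foll/t1/[q]
after 12 — deliver 1→3: ·
after 13 — timeout(1): n1:cand/t2/[q]
after 14 — deliver 1→2: n2:foll/t2/[q]
after 15 — deliver 2→1: ·
after 16 — deliver 1→3: n3:foll/t2/[q]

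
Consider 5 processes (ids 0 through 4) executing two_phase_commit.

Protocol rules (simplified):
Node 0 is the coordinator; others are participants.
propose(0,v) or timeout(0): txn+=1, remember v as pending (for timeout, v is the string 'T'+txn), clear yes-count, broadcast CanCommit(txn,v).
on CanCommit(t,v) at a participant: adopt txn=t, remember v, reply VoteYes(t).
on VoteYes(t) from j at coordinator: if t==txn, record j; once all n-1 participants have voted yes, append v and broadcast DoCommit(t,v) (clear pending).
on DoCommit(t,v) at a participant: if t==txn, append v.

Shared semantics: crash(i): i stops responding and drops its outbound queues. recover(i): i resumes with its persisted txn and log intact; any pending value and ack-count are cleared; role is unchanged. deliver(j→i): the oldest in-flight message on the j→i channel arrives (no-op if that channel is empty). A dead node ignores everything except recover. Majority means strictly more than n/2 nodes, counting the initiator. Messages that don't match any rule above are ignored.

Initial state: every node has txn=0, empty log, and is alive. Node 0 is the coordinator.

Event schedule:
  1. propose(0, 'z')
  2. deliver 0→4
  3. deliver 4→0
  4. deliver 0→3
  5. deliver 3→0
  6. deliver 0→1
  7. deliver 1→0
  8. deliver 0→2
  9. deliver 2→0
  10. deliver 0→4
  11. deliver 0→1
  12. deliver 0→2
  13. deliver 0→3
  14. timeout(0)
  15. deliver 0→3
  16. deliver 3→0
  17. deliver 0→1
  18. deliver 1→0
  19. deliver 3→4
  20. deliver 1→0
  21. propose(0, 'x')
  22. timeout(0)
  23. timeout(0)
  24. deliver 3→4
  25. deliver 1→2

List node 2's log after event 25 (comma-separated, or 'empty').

1. propose(0,'z'):  <0:coor t1 ->
2. deliver 0→4:  <4:part t1 ->
3. deliver 4→0:  nop
4. deliver 0→3:  <3:part t1 ->
5. deliver 3→0:  nop
6. deliver 0→1:  <1:part t1 ->
7. deliver 1→0:  nop
8. deliver 0→2:  <2:part t1 ->
9. deliver 2→0:  <0:coor t1 z>
10. deliver 0→4:  <4:part t1 z>
11. deliver 0→1:  <1:part t1 z>
12. deliver 0→2:  <2:part t1 z>
13. deliver 0→3:  <3:part t1 z>
14. timeout(0):  <0:coor t2 z>
15. deliver 0→3:  <3:part t2 z>
16. deliver 3→0:  nop
17. deliver 0→1:  <1:part t2 z>
18. deliver 1→0:  nop
19. deliver 3→4:  nop
20. deliver 1→0:  nop
21. propose(0,'x'):  <0:coor t3 z>
22. timeout(0):  <0:coor t4 z>
23. timeout(0):  <0:coor t5 z>
24. deliver 3→4:  nop
25. deliver 1→2:  nop

z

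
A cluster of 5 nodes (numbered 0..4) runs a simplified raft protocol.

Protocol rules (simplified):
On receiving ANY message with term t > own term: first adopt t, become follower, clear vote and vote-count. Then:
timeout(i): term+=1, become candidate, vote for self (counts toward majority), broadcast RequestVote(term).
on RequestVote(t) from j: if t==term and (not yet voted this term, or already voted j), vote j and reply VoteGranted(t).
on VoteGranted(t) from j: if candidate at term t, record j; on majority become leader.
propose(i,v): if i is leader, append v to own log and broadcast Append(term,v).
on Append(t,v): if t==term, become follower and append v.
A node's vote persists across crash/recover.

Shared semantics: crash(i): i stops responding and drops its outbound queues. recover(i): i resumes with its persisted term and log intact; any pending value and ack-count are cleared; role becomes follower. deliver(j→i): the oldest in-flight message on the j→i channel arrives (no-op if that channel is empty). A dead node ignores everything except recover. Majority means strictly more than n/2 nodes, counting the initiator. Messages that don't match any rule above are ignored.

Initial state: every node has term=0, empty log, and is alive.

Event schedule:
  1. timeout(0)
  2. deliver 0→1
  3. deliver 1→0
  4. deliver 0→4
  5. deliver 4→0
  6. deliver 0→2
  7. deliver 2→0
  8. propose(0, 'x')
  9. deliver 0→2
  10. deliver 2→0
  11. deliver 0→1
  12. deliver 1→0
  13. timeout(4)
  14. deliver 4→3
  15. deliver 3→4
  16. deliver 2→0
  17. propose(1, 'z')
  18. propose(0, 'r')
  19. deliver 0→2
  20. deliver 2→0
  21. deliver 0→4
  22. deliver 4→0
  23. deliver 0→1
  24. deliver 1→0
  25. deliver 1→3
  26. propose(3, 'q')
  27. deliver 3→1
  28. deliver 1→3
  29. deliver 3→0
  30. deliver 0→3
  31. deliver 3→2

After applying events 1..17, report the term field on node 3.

2

[1] timeout(0) → N0(cand t1 [-])
[2] deliver 0→1 → N1(foll t1 [-])
[3] deliver 1→0 → ∅
[4] deliver 0→4 → N4(foll t1 [-])
[5] deliver 4→0 → N0(lead t1 [-])
[6] deliver 0→2 → N2(foll t1 [-])
[7] deliver 2→0 → ∅
[8] propose(0,'x') → N0(lead t1 [x])
[9] deliver 0→2 → N2(foll t1 [x])
[10] deliver 2→0 → ∅
[11] deliver 0→1 → N1(foll t1 [x])
[12] deliver 1→0 → ∅
[13] timeout(4) → N4(cand t2 [-])
[14] deliver 4→3 → N3(foll t2 [-])
[15] deliver 3→4 → ∅
[16] deliver 2→0 → ∅
[17] propose(1,'z') → ∅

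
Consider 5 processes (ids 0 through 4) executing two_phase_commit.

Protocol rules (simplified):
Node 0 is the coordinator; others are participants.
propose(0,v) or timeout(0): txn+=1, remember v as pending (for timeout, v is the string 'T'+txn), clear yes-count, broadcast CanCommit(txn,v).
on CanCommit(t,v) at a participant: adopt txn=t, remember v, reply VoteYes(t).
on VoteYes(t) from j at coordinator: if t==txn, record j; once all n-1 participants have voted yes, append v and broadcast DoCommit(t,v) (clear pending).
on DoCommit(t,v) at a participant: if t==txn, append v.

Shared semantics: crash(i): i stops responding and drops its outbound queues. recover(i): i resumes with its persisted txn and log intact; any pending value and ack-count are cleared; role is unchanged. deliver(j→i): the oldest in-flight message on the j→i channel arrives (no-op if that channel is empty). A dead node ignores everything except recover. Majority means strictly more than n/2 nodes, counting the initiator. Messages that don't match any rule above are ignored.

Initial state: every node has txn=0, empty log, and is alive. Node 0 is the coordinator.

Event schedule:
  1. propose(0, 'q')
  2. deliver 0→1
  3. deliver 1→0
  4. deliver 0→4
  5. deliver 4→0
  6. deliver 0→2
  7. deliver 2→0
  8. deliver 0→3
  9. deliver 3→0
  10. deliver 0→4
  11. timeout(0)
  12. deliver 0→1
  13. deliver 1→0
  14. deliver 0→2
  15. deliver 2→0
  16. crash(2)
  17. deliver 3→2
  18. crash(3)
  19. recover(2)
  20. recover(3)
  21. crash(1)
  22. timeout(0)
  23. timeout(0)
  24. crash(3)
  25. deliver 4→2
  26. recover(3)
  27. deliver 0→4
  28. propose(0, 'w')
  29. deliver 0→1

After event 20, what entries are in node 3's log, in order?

1. propose(0,'q'):  <0:coor t1 ->
2. deliver 0→1:  <1:part t1 ->
3. deliver 1→0:  nop
4. deliver 0→4:  <4:part t1 ->
5. deliver 4→0:  nop
6. deliver 0→2:  <2:part t1 ->
7. deliver 2→0:  nop
8. deliver 0→3:  <3:part t1 ->
9. deliver 3→0:  <0:coor t1 q>
10. deliver 0→4:  <4:part t1 q>
11. timeout(0):  <0:coor t2 q>
12. deliver 0→1:  <1:part t1 q>
13. deliver 1→0:  nop
14. deliver 0→2:  <2:part t1 q>
15. deliver 2→0:  nop
16. crash(2):  <2:✗part t1 q>
17. deliver 3→2:  nop
18. crash(3):  <3:✗part t1 ->
19. recover(2):  <2:part t1 q>
20. recover(3):  <3:part t1 ->

empty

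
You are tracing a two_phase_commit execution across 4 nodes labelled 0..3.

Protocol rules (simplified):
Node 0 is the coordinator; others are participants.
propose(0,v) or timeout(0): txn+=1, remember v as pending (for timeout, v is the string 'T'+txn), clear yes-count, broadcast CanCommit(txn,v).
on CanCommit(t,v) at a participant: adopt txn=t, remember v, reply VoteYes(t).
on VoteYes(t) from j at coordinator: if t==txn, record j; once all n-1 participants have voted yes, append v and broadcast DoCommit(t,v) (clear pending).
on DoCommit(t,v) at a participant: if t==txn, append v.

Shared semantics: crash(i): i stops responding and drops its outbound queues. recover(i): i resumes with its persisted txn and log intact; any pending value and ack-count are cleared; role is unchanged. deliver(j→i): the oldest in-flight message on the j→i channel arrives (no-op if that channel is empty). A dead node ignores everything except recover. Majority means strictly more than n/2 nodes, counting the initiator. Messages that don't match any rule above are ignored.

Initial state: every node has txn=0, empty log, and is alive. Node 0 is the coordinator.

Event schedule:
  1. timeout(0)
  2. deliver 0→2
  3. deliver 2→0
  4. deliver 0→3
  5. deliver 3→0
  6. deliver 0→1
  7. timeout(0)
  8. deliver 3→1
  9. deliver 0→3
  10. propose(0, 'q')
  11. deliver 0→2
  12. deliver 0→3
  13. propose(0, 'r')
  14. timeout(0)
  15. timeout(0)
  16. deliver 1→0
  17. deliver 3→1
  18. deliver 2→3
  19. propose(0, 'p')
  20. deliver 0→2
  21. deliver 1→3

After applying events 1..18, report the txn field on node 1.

after 1 — timeout(0): n0:coor/t1/[-]
after 2 — deliver 0→2: n2:part/t1/[-]
after 3 — deliver 2→0: ·
after 4 — deliver 0→3: n3:part/t1/[-]
after 5 — deliver 3→0: ·
after 6 — deliver 0→1: n1:part/t1/[-]
after 7 — timeout(0): n0:coor/t2/[-]
after 8 — deliver 3→1: ·
after 9 — deliver 0→3: n3:part/t2/[-]
after 10 — propose(0,'q'): n0:coor/t3/[-]
after 11 — deliver 0→2: n2:part/t2/[-]
after 12 — deliver 0→3: n3:part/t3/[-]
after 13 — propose(0,'r'): n0:coor/t4/[-]
after 14 — timeout(0): n0:coor/t5/[-]
after 15 — timeout(0): n0:coor/t6/[-]
after 16 — deliver 1→0: ·
after 17 — deliver 3→1: ·
after 18 — deliver 2→3: ·

1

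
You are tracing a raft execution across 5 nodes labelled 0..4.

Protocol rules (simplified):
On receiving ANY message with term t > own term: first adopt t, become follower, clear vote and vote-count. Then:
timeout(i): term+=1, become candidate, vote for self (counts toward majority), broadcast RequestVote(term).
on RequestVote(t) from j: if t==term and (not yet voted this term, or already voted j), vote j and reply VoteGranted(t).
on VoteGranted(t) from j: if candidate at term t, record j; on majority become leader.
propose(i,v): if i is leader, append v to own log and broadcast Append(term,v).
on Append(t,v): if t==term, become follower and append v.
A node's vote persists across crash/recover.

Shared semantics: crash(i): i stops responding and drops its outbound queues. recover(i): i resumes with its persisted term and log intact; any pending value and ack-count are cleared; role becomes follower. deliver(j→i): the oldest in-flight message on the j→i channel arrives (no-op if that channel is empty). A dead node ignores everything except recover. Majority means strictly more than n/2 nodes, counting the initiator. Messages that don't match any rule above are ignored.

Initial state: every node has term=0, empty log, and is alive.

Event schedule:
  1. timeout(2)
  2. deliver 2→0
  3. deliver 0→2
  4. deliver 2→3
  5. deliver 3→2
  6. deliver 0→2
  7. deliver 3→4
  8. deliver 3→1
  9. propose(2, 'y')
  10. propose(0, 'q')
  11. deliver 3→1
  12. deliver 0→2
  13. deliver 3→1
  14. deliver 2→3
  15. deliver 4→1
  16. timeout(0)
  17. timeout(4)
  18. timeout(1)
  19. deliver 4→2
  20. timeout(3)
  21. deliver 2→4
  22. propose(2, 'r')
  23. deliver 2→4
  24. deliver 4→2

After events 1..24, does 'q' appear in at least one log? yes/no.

no

[1] timeout(2) → N2(cand t1 [-])
[2] deliver 2→0 → N0(foll t1 [-])
[3] deliver 0→2 → ∅
[4] deliver 2→3 → N3(foll t1 [-])
[5] deliver 3→2 → N2(lead t1 [-])
[6] deliver 0→2 → ∅
[7] deliver 3→4 → ∅
[8] deliver 3→1 → ∅
[9] propose(2,'y') → N2(lead t1 [y])
[10] propose(0,'q') → ∅
[11] deliver 3→1 → ∅
[12] deliver 0→2 → ∅
[13] deliver 3→1 → ∅
[14] deliver 2→3 → N3(foll t1 [y])
[15] deliver 4→1 → ∅
[16] timeout(0) → N0(cand t2 [-])
[17] timeout(4) → N4(cand t1 [-])
[18] timeout(1) → N1(cand t1 [-])
[19] deliver 4→2 → ∅
[20] timeout(3) → N3(cand t2 [y])
[21] deliver 2→4 → ∅
[22] propose(2,'r') → N2(lead t1 [y,r])
[23] deliver 2→4 → N4(foll t1 [y])
[24] deliver 4→2 → ∅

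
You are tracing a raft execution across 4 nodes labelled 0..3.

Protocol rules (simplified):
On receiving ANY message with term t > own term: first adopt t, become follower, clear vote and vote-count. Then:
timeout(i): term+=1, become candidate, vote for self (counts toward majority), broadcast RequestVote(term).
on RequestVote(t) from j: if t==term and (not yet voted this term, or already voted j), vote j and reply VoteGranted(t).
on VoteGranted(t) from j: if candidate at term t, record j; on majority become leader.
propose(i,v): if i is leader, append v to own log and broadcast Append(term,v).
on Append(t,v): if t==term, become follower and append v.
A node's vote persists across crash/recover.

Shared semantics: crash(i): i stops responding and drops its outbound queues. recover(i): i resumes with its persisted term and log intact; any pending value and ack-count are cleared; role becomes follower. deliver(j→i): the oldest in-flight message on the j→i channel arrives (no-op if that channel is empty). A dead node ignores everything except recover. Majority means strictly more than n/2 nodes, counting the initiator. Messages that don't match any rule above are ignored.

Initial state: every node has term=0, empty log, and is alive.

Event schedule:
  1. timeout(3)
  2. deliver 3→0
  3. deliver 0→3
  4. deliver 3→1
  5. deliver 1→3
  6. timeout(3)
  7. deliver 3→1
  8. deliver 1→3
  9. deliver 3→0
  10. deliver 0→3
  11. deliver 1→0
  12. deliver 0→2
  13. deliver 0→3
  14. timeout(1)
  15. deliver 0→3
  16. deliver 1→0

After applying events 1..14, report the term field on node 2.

0

[1] timeout(3) → N3(cand t1 [-])
[2] deliver 3→0 → N0(foll t1 [-])
[3] deliver 0→3 → ∅
[4] deliver 3→1 → N1(foll t1 [-])
[5] deliver 1→3 → N3(lead t1 [-])
[6] timeout(3) → N3(cand t2 [-])
[7] deliver 3→1 → N1(foll t2 [-])
[8] deliver 1→3 → ∅
[9] deliver 3→0 → N0(foll t2 [-])
[10] deliver 0→3 → N3(lead t2 [-])
[11] deliver 1→0 → ∅
[12] deliver 0→2 → ∅
[13] deliver 0→3 → ∅
[14] timeout(1) → N1(cand t3 [-])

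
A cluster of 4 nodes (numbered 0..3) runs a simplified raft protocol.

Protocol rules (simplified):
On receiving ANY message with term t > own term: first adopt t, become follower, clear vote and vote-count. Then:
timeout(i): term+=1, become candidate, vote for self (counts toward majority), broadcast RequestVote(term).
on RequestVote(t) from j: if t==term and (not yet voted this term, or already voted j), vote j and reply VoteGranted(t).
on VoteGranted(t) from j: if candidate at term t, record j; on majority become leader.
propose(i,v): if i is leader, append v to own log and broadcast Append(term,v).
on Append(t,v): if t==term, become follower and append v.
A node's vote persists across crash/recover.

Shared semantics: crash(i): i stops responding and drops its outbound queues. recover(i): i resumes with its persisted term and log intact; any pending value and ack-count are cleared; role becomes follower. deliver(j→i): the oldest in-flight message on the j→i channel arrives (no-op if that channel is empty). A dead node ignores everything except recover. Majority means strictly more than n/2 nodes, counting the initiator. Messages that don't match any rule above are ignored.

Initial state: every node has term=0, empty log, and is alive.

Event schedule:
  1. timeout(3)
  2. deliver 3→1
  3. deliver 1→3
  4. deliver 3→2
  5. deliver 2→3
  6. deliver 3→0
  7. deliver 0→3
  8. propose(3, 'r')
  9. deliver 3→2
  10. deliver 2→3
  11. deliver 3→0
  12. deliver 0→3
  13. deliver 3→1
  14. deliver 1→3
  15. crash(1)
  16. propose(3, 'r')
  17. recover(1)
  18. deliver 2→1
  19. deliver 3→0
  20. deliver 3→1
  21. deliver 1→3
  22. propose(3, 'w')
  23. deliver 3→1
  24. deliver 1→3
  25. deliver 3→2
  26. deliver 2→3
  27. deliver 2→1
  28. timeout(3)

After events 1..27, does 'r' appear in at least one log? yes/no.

yes

step 1 timeout(3): 3={cand,t=1,log=-}
step 2 deliver 3→1: 1={foll,t=1,log=-}
step 3 deliver 1→3: —
step 4 deliver 3→2: 2={foll,t=1,log=-}
step 5 deliver 2→3: 3={lead,t=1,log=-}
step 6 deliver 3→0: 0={foll,t=1,log=-}
step 7 deliver 0→3: —
step 8 propose(3,'r'): 3={lead,t=1,log=r}
step 9 deliver 3→2: 2={foll,t=1,log=r}
step 10 deliver 2→3: —
step 11 deliver 3→0: 0={foll,t=1,log=r}
step 12 deliver 0→3: —
step 13 deliver 3→1: 1={foll,t=1,log=r}
step 14 deliver 1→3: —
step 15 crash(1): 1={✗foll,t=1,log=r}
step 16 propose(3,'r'): 3={lead,t=1,log=r,r}
step 17 recover(1): 1={foll,t=1,log=r}
step 18 deliver 2→1: —
step 19 deliver 3→0: 0={foll,t=1,log=r,r}
step 20 deliver 3→1: 1={foll,t=1,log=r,r}
step 21 deliver 1→3: —
step 22 propose(3,'w'): 3={lead,t=1,log=r,r,w}
step 23 deliver 3→1: 1={foll,t=1,log=r,r,w}
step 24 deliver 1→3: —
step 25 deliver 3→2: 2={foll,t=1,log=r,r}
step 26 deliver 2→3: —
step 27 deliver 2→1: —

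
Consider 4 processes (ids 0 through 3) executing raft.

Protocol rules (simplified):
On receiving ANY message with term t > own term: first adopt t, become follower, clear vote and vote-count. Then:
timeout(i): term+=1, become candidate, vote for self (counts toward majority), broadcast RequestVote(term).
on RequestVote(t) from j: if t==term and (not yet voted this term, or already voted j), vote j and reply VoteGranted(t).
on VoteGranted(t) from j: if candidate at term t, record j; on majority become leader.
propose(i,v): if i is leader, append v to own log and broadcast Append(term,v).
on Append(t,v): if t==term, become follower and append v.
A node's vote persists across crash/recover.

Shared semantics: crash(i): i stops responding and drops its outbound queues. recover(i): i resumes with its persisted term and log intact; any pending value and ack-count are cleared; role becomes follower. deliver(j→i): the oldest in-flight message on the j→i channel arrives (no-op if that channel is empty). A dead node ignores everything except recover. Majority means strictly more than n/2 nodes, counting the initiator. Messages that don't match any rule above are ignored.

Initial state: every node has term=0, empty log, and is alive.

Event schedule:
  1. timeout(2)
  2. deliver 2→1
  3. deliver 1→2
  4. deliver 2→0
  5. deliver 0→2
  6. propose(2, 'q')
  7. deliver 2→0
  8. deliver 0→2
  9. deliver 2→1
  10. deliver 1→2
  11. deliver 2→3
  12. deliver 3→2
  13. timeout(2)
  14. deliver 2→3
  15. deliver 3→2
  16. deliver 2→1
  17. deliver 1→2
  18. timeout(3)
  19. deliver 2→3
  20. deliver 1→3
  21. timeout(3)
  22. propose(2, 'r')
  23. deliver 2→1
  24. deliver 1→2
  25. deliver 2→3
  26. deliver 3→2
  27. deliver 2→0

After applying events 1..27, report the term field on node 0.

2

1. timeout(2):  <2:cand t1 ->
2. deliver 2→1:  <1:foll t1 ->
3. deliver 1→2:  nop
4. deliver 2→0:  <0:foll t1 ->
5. deliver 0→2:  <2:lead t1 ->
6. propose(2,'q'):  <2:lead t1 q>
7. deliver 2→0:  <0:foll t1 q>
8. deliver 0→2:  nop
9. deliver 2→1:  <1:foll t1 q>
10. deliver 1→2:  nop
11. deliver 2→3:  <3:foll t1 ->
12. deliver 3→2:  nop
13. timeout(2):  <2:cand t2 q>
14. deliver 2→3:  <3:foll t1 q>
15. deliver 3→2:  nop
16. deliver 2→1:  <1:foll t2 q>
17. deliver 1→2:  nop
18. timeout(3):  <3:cand t2 q>
19. deliver 2→3:  nop
20. deliver 1→3:  nop
21. timeout(3):  <3:cand t3 q>
22. propose(2,'r'):  nop
23. deliver 2→1:  nop
24. deliver 1→2:  nop
25. deliver 2→3:  nop
26. deliver 3→2:  nop
27. deliver 2→0:  <0:foll t2 q>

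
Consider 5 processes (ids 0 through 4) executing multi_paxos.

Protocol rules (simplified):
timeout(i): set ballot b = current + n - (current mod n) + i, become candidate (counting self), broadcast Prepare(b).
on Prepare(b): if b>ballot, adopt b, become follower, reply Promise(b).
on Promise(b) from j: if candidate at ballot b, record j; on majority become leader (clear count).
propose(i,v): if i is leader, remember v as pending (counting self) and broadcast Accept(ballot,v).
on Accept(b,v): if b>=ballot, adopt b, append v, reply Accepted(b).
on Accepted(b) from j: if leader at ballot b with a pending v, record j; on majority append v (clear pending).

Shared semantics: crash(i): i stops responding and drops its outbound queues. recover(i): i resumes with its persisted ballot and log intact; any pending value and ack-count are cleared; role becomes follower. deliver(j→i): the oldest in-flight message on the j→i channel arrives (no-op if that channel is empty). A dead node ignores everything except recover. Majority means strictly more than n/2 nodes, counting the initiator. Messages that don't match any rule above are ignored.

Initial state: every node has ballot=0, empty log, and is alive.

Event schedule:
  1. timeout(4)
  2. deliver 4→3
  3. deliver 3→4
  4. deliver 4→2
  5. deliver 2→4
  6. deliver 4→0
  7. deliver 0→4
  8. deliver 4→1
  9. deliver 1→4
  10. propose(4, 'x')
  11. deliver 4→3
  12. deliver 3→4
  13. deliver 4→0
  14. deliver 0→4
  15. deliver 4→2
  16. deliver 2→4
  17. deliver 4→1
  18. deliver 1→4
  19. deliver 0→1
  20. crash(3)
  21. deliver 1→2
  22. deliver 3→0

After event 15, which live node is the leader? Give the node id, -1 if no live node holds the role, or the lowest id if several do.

after 1 — timeout(4): n4:cand/b9/[-]
after 2 — deliver 4→3: n3:foll/b9/[-]
after 3 — deliver 3→4: ·
after 4 — deliver 4→2: n2:foll/b9/[-]
after 5 — deliver 2→4: n4:lead/b9/[-]
after 6 — deliver 4→0: n0:foll/b9/[-]
after 7 — deliver 0→4: ·
after 8 — deliver 4→1: n1:foll/b9/[-]
after 9 — deliver 1→4: ·
after 10 — propose(4,'x'): ·
after 11 — deliver 4→3: n3:foll/b9/[x]
after 12 — deliver 3→4: ·
after 13 — deliver 4→0: n0:foll/b9/[x]
after 14 — deliver 0→4: n4:lead/b9/[x]
after 15 — deliver 4→2: n2:foll/b9/[x]

4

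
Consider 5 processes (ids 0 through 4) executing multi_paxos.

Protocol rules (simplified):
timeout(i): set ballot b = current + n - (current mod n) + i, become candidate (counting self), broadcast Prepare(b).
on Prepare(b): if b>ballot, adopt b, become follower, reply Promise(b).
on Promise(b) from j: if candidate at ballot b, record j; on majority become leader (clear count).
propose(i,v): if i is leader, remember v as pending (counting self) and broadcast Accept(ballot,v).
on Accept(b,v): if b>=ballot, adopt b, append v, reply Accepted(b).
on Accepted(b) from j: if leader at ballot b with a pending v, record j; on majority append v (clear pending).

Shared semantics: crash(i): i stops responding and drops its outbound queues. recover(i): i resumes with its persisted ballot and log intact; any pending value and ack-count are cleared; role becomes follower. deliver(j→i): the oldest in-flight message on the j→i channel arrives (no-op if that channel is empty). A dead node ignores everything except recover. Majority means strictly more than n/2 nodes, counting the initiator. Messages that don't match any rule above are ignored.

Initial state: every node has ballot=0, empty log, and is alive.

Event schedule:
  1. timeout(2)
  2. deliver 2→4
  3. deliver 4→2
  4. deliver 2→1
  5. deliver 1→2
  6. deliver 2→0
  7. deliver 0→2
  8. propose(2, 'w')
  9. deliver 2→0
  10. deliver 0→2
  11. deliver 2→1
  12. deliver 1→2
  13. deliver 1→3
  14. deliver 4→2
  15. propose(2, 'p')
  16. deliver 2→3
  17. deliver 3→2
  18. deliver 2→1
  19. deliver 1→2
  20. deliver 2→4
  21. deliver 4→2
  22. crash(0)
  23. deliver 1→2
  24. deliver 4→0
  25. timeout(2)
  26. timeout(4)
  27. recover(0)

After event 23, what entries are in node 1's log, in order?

w,p

[1] timeout(2) → N2(cand b7 [-])
[2] deliver 2→4 → N4(foll b7 [-])
[3] deliver 4→2 → ∅
[4] deliver 2→1 → N1(foll b7 [-])
[5] deliver 1→2 → N2(lead b7 [-])
[6] deliver 2→0 → N0(foll b7 [-])
[7] deliver 0→2 → ∅
[8] propose(2,'w') → ∅
[9] deliver 2→0 → N0(foll b7 [w])
[10] deliver 0→2 → ∅
[11] deliver 2→1 → N1(foll b7 [w])
[12] deliver 1→2 → N2(lead b7 [w])
[13] deliver 1→3 → ∅
[14] deliver 4→2 → ∅
[15] propose(2,'p') → ∅
[16] deliver 2→3 → N3(foll b7 [-])
[17] deliver 3→2 → ∅
[18] deliver 2→1 → N1(foll b7 [w,p])
[19] deliver 1→2 → ∅
[20] deliver 2→4 → N4(foll b7 [w])
[21] deliver 4→2 → N2(lead b7 [w,p])
[22] crash(0) → N0(✗foll b7 [w])
[23] deliver 1→2 → ∅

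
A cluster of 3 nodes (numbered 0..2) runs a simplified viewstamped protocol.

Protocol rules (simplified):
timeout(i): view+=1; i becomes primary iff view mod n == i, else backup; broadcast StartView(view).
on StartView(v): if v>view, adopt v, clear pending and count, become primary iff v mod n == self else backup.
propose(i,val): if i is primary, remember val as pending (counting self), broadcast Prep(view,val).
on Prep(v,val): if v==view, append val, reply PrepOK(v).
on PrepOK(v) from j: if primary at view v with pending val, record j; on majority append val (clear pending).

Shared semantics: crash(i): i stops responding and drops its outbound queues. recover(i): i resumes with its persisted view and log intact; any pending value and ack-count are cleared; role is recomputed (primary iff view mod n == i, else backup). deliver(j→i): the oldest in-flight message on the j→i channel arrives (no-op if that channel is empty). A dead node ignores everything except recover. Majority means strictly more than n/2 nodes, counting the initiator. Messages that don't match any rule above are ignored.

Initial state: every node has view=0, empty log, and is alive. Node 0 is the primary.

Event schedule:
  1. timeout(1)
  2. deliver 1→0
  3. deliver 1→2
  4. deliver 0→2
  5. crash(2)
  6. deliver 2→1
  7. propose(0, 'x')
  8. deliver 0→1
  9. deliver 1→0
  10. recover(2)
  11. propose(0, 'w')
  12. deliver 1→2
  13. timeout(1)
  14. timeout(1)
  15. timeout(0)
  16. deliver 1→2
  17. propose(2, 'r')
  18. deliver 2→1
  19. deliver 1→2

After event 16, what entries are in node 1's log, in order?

1. timeout(1):  <1:prim v1 ->
2. deliver 1→0:  <0:back v1 ->
3. deliver 1→2:  <2:back v1 ->
4. deliver 0→2:  nop
5. crash(2):  <2:✗back v1 ->
6. deliver 2→1:  nop
7. propose(0,'x'):  nop
8. deliver 0→1:  nop
9. deliver 1→0:  nop
10. recover(2):  <2:back v1 ->
11. propose(0,'w'):  nop
12. deliver 1→2:  nop
13. timeout(1):  <1:back v2 ->
14. timeout(1):  <1:back v3 ->
15. timeout(0):  <0:back v2 ->
16. deliver 1→2:  <2:prim v2 ->

empty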